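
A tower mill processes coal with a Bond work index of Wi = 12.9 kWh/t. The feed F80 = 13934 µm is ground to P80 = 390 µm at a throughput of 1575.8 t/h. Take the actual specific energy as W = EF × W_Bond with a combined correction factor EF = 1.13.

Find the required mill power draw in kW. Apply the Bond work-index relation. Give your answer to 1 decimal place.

P = 9685.6 kW

W = 10·Wi·[P80^(−½) − F80^(−½)]
W = 10·12.9·(1/√390 − 1/√13934) = 10·12.9·(0.042165) = 5.4393 kWh/t
Apply correction: 5.4393 × 1.13 = 6.1465 kWh/t
P = W·T = 6.1465·1575.8 = 9685.6 kW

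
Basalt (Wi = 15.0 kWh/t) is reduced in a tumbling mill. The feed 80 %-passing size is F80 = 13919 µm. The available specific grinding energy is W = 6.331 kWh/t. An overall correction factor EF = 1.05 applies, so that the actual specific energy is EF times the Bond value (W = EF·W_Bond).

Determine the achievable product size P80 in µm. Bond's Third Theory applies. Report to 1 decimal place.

P80 = 422.1 µm

W = 10 Wi / √P80 − 10 Wi / √F80
W_Bond = W / EF = 6.331 / 1.05 = 6.0295 kWh/t
⇒ 1/√P80 = W_Bond/(10 Wi) + 1/√F80
  = 6.0295/(10·15.0) + 1/√13919 = 0.040197 + 0.008476 = 0.048673
P80 = (1/0.048673)² = 20.5453² = 422.11 µm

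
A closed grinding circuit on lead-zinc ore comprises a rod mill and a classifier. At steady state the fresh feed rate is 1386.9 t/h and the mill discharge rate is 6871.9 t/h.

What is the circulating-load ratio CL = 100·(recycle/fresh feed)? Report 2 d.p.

CL = 395.49 %

Steady state: M = F + R.
R = M − F = 6871.9 − 1386.9 = 5485.0 t/h
CL = 100·R/F = 100·5485.0/1386.9 = 395.49 %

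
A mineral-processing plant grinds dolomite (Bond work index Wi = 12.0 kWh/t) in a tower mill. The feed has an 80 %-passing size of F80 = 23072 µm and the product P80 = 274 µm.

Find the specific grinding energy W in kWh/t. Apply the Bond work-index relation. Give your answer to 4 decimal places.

Bond: W = 10·Wi·(1/√P80 − 1/√F80)
1/√274 = 0.060412;  1/√23072 = 0.006584
W = 10·12.0·(0.060412 − 0.006584) = 6.4594 kWh/t

W = 6.4594 kWh/t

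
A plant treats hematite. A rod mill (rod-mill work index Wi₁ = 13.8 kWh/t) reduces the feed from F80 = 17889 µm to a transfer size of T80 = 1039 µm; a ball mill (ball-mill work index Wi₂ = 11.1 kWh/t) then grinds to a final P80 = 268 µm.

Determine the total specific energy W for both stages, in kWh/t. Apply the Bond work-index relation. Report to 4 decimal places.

W = 6.5863 kWh/t

W = 10 Wi (P80^-0.5 − F80^-0.5)
Stage 1 (17889→1039 µm, Wi₁=13.8): W₁ = 10·13.8·(0.031024 − 0.007477) = 3.2495 kWh/t
Stage 2 (1039→268 µm, Wi₂=11.1): W₂ = 10·11.1·(0.061085 − 0.031024) = 3.3368 kWh/t
W = W₁ + W₂ = 3.2495 + 3.3368 = 6.5863 kWh/t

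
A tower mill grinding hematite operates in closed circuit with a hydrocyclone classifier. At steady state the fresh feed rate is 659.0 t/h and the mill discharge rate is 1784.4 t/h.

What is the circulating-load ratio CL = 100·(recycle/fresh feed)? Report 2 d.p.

CL = 170.77 %

Discharge = new feed + return, hence
R = M − F = 1784.4 − 659.0 = 1125.4 t/h
CL = 100·R/F = 100·1125.4/659.0 = 170.77 %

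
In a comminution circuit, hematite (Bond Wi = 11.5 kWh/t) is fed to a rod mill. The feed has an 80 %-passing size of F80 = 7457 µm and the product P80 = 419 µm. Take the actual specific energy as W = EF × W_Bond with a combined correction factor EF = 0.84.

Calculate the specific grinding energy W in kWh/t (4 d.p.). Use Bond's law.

W_Bond = 10·Wi·(1/√P₈₀ − 1/√F₈₀)
1/√419 = 0.048853;  1/√7457 = 0.011580
W = 10·11.5·(0.048853 − 0.011580) = 4.2864 kWh/t
W_actual = 0.84 × 4.2864 = 3.6006 kWh/t

W = 3.6006 kWh/t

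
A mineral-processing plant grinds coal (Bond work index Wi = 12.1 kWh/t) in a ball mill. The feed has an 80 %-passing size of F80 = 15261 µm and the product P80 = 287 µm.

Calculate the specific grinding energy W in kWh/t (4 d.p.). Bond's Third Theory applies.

W_Bond = 10·Wi·(1/√P₈₀ − 1/√F₈₀)
1/√287 = 0.059028;  1/√15261 = 0.008095
W = 10·12.1·(0.059028 − 0.008095) = 6.1629 kWh/t

W = 6.1629 kWh/t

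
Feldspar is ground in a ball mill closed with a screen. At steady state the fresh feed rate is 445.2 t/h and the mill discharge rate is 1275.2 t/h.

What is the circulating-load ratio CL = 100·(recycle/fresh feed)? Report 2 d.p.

CL = 186.43 %

Mill node: discharge = fresh + recycle.
R = M − F = 1275.2 − 445.2 = 830.0 t/h
CL = 100·R/F = 100·830.0/445.2 = 186.43 %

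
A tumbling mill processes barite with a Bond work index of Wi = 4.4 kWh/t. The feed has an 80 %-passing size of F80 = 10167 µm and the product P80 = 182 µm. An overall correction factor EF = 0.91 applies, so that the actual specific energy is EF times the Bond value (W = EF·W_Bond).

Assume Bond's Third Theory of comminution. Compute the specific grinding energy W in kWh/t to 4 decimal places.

W = 10·Wi·(P80^(-½) − F80^(-½))
1/√182 = 0.074125;  1/√10167 = 0.009918
W = 10·4.4·(0.074125 − 0.009918) = 2.8251 kWh/t
Apply correction: 2.8251 × 0.91 = 2.5709 kWh/t

W = 2.5709 kWh/t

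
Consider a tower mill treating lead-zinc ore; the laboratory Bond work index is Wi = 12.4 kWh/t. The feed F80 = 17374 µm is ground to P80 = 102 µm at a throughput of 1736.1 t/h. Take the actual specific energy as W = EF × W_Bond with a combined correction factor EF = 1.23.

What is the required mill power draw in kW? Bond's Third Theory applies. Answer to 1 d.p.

W = 10·Wi·(P80^(-½) − F80^(-½))
W = 10·12.4·(1/√102 − 1/√17374) = 10·12.4·(0.091428) = 11.3371 kWh/t
With EF = 1.23: W = 11.3371·1.23 = 13.9446 kWh/t
Power = W × throughput = 13.9446 kWh/t × 1736.1 t/h = 24209.2 kW

P = 24209.2 kW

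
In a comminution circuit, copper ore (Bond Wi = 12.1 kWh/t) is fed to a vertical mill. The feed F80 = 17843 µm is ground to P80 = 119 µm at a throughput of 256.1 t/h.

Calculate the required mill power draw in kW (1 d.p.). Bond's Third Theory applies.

P = 2608.7 kW

Bond: W = 10·Wi·(1/√P80 − 1/√F80)
W = 10·12.1·(1/√119 − 1/√17843) = 10·12.1·(0.084184) = 10.1862 kWh/t
P = W·T = 10.1862·256.1 = 2608.7 kW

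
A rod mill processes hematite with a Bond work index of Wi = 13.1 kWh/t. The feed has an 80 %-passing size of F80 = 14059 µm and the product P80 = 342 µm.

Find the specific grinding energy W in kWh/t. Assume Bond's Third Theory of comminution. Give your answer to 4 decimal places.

W = 5.9788 kWh/t

W = 10 Wi / √P80 − 10 Wi / √F80
1/√342 = 0.054074;  1/√14059 = 0.008434
W = 10·13.1·(0.054074 − 0.008434) = 5.9788 kWh/t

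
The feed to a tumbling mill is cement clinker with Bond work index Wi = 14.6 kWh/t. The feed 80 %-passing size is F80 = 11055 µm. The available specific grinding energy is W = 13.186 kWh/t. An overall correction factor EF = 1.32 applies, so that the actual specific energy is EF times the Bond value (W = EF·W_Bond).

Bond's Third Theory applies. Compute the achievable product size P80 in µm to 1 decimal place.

Bond:  W = 10 Wi (1/√P − 1/√F)
W_Bond = W / EF = 13.186 / 1.32 = 9.9894 kWh/t
P80^(−½) = W_Bond/(10 Wi) + F80^(−½)
  = 9.9894/(10·14.6) + 1/√11055 = 0.068421 + 0.009511 = 0.077931
P80 = (1/0.077931)² = 12.8318² = 164.66 µm

P80 = 164.7 µm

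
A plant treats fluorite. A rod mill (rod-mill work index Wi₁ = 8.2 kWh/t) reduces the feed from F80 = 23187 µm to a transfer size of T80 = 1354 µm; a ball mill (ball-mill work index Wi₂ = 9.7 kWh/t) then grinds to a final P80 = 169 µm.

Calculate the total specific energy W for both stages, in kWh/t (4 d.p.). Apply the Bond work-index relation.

W = 6.5154 kWh/t

W = 10 Wi (P80^-0.5 − F80^-0.5)
Stage 1 (23187→1354 µm, Wi₁=8.2): W₁ = 10·8.2·(0.027176 − 0.006567) = 1.6900 kWh/t
Stage 2 (1354→169 µm, Wi₂=9.7): W₂ = 10·9.7·(0.076923 − 0.027176) = 4.8254 kWh/t
W = W₁ + W₂ = 1.6900 + 4.8254 = 6.5154 kWh/t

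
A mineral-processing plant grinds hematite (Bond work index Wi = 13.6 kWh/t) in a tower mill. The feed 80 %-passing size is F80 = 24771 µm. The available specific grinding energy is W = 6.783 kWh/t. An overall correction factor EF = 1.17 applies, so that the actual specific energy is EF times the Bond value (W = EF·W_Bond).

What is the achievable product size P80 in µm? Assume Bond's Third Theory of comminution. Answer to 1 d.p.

W = 10·Wi·[P80^(−½) − F80^(−½)]
W_Bond = W / EF = 6.783 / 1.17 = 5.7974 kWh/t
⇒ 1/√P80 = W_Bond/(10·Wi) + 1/√F80
  = 5.7974/(10·13.6) + 1/√24771 = 0.042628 + 0.006354 = 0.048982
P80 = (1/0.048982)² = 20.4157² = 416.80 µm

P80 = 416.8 µm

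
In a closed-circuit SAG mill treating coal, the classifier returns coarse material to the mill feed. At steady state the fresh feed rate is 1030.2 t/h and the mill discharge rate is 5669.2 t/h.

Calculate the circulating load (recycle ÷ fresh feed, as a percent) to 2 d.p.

Discharge = new feed + return, hence
R = M − F = 5669.2 − 1030.2 = 4639.0 t/h
CL = 100·R/F = 100·4639.0/1030.2 = 450.30 %

CL = 450.30 %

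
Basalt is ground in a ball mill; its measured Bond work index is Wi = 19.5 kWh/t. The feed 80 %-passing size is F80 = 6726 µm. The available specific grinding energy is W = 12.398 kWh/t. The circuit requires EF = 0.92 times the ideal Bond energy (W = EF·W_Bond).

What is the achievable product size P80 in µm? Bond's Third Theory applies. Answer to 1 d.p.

P80 = 151.3 µm

W = 10 Wi / √P80 − 10 Wi / √F80
W_Bond = W / EF = 12.398 / 0.92 = 13.4761 kWh/t
P80^(−½) = W_Bond/(10 Wi) + F80^(−½)
  = 13.4761/(10·19.5) + 1/√6726 = 0.069108 + 0.012193 = 0.081301
P80 = (1/0.081301)² = 12.2999² = 151.29 µm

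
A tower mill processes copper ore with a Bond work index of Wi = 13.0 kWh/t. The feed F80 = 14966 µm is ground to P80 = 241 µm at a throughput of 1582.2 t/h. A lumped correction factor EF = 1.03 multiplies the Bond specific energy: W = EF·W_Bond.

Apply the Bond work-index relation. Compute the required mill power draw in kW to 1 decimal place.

P = 11915.1 kW

Bond:  W = 10 Wi (1/√P − 1/√F)
W = 10·13.0·(1/√241 − 1/√14966) = 10·13.0·(0.056241) = 7.3114 kWh/t
Apply correction: 7.3114 × 1.03 = 7.5307 kWh/t
P = W·T = 7.5307·1582.2 = 11915.1 kW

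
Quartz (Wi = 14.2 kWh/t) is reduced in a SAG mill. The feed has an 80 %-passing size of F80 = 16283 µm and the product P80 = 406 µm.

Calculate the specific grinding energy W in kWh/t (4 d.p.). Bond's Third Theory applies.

W = 5.9345 kWh/t

W = 10 Wi (1/√P80 − 1/√F80)  [Bond]
1/√406 = 0.049629;  1/√16283 = 0.007837
W = 10·14.2·(0.049629 − 0.007837) = 5.9345 kWh/t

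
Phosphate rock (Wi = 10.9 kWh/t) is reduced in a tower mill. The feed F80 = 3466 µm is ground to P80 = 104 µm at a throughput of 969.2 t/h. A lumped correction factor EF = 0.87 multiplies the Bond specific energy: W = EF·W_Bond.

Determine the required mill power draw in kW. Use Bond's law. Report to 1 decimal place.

Bond:  W = 10 Wi (1/√P − 1/√F)
W = 10·10.9·(1/√104 − 1/√3466) = 10·10.9·(0.081072) = 8.8369 kWh/t
Apply correction: 8.8369 × 0.87 = 7.6881 kWh/t
Mill draw = 7.6881 × 969.2 = 7451.3 kW

P = 7451.3 kW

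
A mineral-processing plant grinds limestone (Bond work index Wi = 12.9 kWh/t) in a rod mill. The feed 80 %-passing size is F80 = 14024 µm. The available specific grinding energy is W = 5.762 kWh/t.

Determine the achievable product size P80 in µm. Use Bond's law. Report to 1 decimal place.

P80 = 354.5 µm

W_Bond = 10·Wi·(1/√P₈₀ − 1/√F₈₀)
P80^-0.5 = F80^-0.5 + W/(10 Wi)
  = 5.7620/(10·12.9) + 1/√14024 = 0.044667 + 0.008444 = 0.053111
P80 = (1/0.053111)² = 18.8285² = 354.51 µm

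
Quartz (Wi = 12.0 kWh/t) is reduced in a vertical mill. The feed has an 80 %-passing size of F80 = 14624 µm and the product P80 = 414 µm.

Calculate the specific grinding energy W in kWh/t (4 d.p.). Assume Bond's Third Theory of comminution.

W = 4.9054 kWh/t

Bond: W = 10·Wi·(1/√P80 − 1/√F80)
1/√414 = 0.049147;  1/√14624 = 0.008269
W = 10·12.0·(0.049147 − 0.008269) = 4.9054 kWh/t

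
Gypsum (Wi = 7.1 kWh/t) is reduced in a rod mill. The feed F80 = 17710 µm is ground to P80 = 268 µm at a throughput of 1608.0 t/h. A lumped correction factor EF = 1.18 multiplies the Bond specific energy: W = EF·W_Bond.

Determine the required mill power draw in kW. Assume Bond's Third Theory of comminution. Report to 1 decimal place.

P = 7216.9 kW

W = 10·Wi·[P80^(−½) − F80^(−½)]
W = 10·7.1·(1/√268 − 1/√17710) = 10·7.1·(0.053570) = 3.8035 kWh/t
Corrected W = EF·W_Bond = 1.18·3.8035 = 4.4881 kWh/t
Power = W × throughput = 4.4881 kWh/t × 1608.0 t/h = 7216.9 kW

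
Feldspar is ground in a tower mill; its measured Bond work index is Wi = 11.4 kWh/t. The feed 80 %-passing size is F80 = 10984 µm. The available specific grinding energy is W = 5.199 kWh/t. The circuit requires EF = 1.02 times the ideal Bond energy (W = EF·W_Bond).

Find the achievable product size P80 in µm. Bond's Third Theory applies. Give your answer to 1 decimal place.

Bond: W = 10·Wi·(1/√P80 − 1/√F80)
W_Bond = W / EF = 5.199 / 1.02 = 5.0971 kWh/t
⇒ 1/√P80 = W_Bond/(10·Wi) + 1/√F80
  = 5.0971/(10·11.4) + 1/√10984 = 0.044711 + 0.009542 = 0.054253
P80 = (1/0.054253)² = 18.4323² = 339.75 µm

P80 = 339.7 µm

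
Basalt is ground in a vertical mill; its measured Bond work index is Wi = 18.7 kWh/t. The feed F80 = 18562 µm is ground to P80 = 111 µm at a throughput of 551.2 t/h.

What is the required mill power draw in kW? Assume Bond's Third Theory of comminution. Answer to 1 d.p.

P = 9026.8 kW

W = 10·Wi·(P80^(-½) − F80^(-½))
W = 10·18.7·(1/√111 − 1/√18562) = 10·18.7·(0.087576) = 16.3767 kWh/t
P_mill = W·ṁ = 16.3767·551.2 = 9026.8 kW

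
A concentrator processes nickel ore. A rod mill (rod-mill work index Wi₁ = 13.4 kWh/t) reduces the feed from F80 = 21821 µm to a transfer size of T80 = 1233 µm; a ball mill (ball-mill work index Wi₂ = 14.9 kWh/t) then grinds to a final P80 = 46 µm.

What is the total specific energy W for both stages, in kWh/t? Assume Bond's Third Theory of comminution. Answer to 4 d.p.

W = 10 Wi (P80^-0.5 − F80^-0.5)
Stage 1 (21821→1233 µm, Wi₁=13.4): W₁ = 10·13.4·(0.028479 − 0.006770) = 2.9090 kWh/t
Stage 2 (1233→46 µm, Wi₂=14.9): W₂ = 10·14.9·(0.147442 − 0.028479) = 17.7255 kWh/t
W = W₁ + W₂ = 2.9090 + 17.7255 = 20.6345 kWh/t

W = 20.6345 kWh/t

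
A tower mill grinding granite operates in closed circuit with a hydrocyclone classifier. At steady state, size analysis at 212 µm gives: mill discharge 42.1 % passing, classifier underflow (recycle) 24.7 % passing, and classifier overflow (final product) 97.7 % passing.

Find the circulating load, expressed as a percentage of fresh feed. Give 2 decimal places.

Mass balance on the −212 µm fraction:
(1+r)·d = r·u + o ⇒ r = (o−d)/(d−u)
r = (97.7 − 42.1)/(42.1 − 24.7) = 55.6/17.4 = 3.1954
CL = 100·r = 319.54 %

CL = 319.54 %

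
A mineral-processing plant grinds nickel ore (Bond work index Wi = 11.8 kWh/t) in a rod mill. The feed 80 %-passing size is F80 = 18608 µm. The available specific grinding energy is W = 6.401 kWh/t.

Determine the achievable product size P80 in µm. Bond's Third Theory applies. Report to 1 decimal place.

W = 10 Wi / √P80 − 10 Wi / √F80
⇒ 1/√P80 = W/(10 Wi) + 1/√F80
  = 6.4010/(10·11.8) + 1/√18608 = 0.054246 + 0.007331 = 0.061577
P80 = (1/0.061577)² = 16.2400² = 263.74 µm

P80 = 263.7 µm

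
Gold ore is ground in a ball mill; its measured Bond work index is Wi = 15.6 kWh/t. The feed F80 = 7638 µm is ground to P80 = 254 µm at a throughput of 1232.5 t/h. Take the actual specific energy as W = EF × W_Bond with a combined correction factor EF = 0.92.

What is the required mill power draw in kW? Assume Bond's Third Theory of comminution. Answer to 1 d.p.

P = 9075.0 kW

W_Bond = 10·Wi·(1/√P₈₀ − 1/√F₈₀)
W = 10·15.6·(1/√254 − 1/√7638) = 10·15.6·(0.051303) = 8.0033 kWh/t
Apply correction: 8.0033 × 0.92 = 7.3631 kWh/t
P_mill = W·ṁ = 7.3631·1232.5 = 9075.0 kW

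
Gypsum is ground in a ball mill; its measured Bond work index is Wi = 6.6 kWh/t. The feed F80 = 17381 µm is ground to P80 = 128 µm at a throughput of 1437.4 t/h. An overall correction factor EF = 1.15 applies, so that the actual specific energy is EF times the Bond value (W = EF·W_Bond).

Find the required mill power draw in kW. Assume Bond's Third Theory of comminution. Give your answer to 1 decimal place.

P = 8815.5 kW

W = 10·Wi·[P80^(−½) − F80^(−½)]
W = 10·6.6·(1/√128 − 1/√17381) = 10·6.6·(0.080803) = 5.3330 kWh/t
W_actual = 1.15 × 5.3330 = 6.1330 kWh/t
P_mill = W·ṁ = 6.1330·1437.4 = 8815.5 kW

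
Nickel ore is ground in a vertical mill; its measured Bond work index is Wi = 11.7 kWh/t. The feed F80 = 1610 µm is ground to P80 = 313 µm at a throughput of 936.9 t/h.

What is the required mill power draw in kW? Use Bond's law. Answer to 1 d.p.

W = 10 Wi / √P80 − 10 Wi / √F80
W = 10·11.7·(1/√313 − 1/√1610) = 10·11.7·(0.031601) = 3.6973 kWh/t
P_mill = W·ṁ = 3.6973·936.9 = 3464.0 kW

P = 3464.0 kW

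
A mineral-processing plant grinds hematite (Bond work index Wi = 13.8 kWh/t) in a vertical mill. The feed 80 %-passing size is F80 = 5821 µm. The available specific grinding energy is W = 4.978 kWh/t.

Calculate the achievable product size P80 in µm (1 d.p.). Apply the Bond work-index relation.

P80 = 413.5 µm

W = 10 Wi (1/√P80 − 1/√F80)  [Bond]
1/√P80 = 1/√F80 + W/(10·Wi)
  = 4.9780/(10·13.8) + 1/√5821 = 0.036072 + 0.013107 = 0.049179
P80 = (1/0.049179)² = 20.3337² = 413.46 µm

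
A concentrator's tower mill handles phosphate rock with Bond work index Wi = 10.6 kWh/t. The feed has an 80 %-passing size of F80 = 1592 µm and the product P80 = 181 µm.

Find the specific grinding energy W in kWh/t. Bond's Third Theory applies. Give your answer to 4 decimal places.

W = 5.2223 kWh/t

Bond:  W = 10 Wi (1/√P − 1/√F)
1/√181 = 0.074329;  1/√1592 = 0.025063
W = 10·10.6·(0.074329 − 0.025063) = 5.2223 kWh/t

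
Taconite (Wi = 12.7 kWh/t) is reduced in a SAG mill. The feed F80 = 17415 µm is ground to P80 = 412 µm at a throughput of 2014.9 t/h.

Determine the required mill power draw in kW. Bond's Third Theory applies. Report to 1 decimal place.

W = 10 Wi / √P80 − 10 Wi / √F80
W = 10·12.7·(1/√412 − 1/√17415) = 10·12.7·(0.041689) = 5.2945 kWh/t
Power = W × throughput = 5.2945 kWh/t × 2014.9 t/h = 10667.8 kW

P = 10667.8 kW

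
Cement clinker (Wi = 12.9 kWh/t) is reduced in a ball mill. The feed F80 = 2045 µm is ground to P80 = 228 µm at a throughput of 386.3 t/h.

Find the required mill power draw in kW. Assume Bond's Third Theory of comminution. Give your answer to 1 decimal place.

W_Bond = 10·Wi·(1/√P₈₀ − 1/√F₈₀)
W = 10·12.9·(1/√228 − 1/√2045) = 10·12.9·(0.044113) = 5.6906 kWh/t
P_mill = W·ṁ = 5.6906·386.3 = 2198.3 kW

P = 2198.3 kW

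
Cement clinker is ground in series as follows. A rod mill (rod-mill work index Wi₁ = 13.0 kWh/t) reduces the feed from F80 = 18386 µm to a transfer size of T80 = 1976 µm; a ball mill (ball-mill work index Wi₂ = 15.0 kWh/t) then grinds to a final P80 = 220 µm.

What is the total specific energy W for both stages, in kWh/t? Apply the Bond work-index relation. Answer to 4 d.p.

W = 8.7043 kWh/t

W = 10·Wi·[P80^(−½) − F80^(−½)]
Stage 1 (18386→1976 µm, Wi₁=13.0): W₁ = 10·13.0·(0.022496 − 0.007375) = 1.9658 kWh/t
Stage 2 (1976→220 µm, Wi₂=15.0): W₂ = 10·15.0·(0.067420 − 0.022496) = 6.7386 kWh/t
W = W₁ + W₂ = 1.9658 + 6.7386 = 8.7043 kWh/t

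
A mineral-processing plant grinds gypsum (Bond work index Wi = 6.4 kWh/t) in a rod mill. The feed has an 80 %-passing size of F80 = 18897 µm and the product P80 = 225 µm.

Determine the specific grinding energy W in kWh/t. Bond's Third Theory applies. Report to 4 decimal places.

W = 3.8011 kWh/t

Bond:  W = 10 Wi (1/√P − 1/√F)
1/√225 = 0.066667;  1/√18897 = 0.007275
W = 10·6.4·(0.066667 − 0.007275) = 3.8011 kWh/t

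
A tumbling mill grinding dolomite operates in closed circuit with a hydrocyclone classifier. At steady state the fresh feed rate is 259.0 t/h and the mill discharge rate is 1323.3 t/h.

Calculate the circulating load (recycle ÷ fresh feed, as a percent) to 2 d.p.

CL = 410.93 %

M = F + R at steady state, so:
R = M − F = 1323.3 − 259.0 = 1064.3 t/h
CL = 100·R/F = 100·1064.3/259.0 = 410.93 %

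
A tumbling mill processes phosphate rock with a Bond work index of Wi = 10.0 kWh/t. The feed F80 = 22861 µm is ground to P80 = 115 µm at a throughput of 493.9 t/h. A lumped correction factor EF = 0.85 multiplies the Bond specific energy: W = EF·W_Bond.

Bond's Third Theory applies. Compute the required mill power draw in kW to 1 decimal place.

W = 10 Wi (1/√P80 − 1/√F80)  [Bond]
W = 10·10.0·(1/√115 − 1/√22861) = 10·10.0·(0.086637) = 8.6637 kWh/t
With EF = 0.85: W = 8.6637·0.85 = 7.3641 kWh/t
P_mill = W·ṁ = 7.3641·493.9 = 3637.1 kW

P = 3637.1 kW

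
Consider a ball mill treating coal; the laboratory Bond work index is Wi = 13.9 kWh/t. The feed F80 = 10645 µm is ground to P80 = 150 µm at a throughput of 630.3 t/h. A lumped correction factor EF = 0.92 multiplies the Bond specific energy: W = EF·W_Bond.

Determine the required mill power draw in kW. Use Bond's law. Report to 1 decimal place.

W = 10·Wi·(P80^(-½) − F80^(-½))
W = 10·13.9·(1/√150 − 1/√10645) = 10·13.9·(0.071957) = 10.0021 kWh/t
Corrected W = EF·W_Bond = 0.92·10.0021 = 9.2019 kWh/t
Mill draw = 9.2019 × 630.3 = 5800.0 kW

P = 5800.0 kW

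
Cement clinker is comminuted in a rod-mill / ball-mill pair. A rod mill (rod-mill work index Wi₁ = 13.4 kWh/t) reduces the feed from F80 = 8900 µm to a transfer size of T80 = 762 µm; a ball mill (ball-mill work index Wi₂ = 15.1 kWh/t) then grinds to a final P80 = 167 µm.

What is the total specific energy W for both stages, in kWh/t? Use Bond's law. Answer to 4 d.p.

Bond: W = 10·Wi·(1/√P80 − 1/√F80)
Stage 1 (8900→762 µm, Wi₁=13.4): W₁ = 10·13.4·(0.036226 − 0.010600) = 3.4339 kWh/t
Stage 2 (762→167 µm, Wi₂=15.1): W₂ = 10·15.1·(0.077382 − 0.036226) = 6.2146 kWh/t
W = W₁ + W₂ = 3.4339 + 6.2146 = 9.6485 kWh/t

W = 9.6485 kWh/t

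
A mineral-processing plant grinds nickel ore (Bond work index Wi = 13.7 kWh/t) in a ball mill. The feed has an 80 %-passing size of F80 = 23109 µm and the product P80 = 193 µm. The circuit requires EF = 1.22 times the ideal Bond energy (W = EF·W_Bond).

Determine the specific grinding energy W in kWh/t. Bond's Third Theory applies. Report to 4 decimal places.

W = 10.9315 kWh/t

Bond: W = 10·Wi·(1/√P80 − 1/√F80)
1/√193 = 0.071982;  1/√23109 = 0.006578
W = 10·13.7·(0.071982 − 0.006578) = 8.9603 kWh/t
W_actual = 1.22 × 8.9603 = 10.9315 kWh/t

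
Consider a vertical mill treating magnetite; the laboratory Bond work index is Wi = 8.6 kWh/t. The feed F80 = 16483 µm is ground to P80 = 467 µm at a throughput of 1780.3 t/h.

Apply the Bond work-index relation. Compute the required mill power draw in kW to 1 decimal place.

W = 10 Wi (P80^-0.5 − F80^-0.5)
W = 10·8.6·(1/√467 − 1/√16483) = 10·8.6·(0.038485) = 3.3098 kWh/t
Mill draw = 3.3098 × 1780.3 = 5892.3 kW

P = 5892.3 kW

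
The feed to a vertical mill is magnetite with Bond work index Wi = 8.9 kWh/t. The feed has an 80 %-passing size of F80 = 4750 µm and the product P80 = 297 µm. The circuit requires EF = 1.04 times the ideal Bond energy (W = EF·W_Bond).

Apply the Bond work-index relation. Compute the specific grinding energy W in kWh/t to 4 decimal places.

Bond: W = 10·Wi·(1/√P80 − 1/√F80)
1/√297 = 0.058026;  1/√4750 = 0.014510
W = 10·8.9·(0.058026 − 0.014510) = 3.8730 kWh/t
Corrected W = EF·W_Bond = 1.04·3.8730 = 4.0279 kWh/t

W = 4.0279 kWh/t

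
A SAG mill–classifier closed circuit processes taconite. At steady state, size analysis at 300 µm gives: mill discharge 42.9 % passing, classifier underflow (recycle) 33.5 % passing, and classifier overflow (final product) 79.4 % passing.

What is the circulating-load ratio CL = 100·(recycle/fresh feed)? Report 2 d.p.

CL = 388.30 %

Mass balance on the −300 µm fraction:
d + r·d = r·u + o → r(d−u) = o−d
r = (79.4 − 42.9)/(42.9 − 33.5) = 36.5/9.4 = 3.8830
CL = 100·r = 388.30 %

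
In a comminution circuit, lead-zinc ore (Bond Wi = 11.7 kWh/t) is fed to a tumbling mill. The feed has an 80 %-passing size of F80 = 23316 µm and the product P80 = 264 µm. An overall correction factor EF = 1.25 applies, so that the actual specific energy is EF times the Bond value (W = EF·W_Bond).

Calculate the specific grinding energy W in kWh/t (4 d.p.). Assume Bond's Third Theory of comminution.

W = 8.0433 kWh/t

W = 10 Wi / √P80 − 10 Wi / √F80
1/√264 = 0.061546;  1/√23316 = 0.006549
W = 10·11.7·(0.061546 − 0.006549) = 6.4346 kWh/t
Corrected W = EF·W_Bond = 1.25·6.4346 = 8.0433 kWh/t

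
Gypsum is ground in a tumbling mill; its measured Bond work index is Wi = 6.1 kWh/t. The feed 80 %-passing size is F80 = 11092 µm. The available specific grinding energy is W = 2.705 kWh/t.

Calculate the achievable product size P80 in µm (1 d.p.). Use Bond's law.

P80 = 345.0 µm

Bond:  W = 10 Wi (1/√P − 1/√F)
P80^(−½) = W/(10 Wi) + F80^(−½)
  = 2.7050/(10·6.1) + 1/√11092 = 0.044344 + 0.009495 = 0.053839
P80 = (1/0.053839)² = 18.5738² = 344.99 µm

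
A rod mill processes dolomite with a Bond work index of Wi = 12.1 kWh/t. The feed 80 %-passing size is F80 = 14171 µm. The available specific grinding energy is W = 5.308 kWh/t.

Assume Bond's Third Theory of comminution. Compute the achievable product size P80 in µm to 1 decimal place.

P80 = 366.0 µm

W = 10 Wi (P80^-0.5 − F80^-0.5)
P80^-0.5 = F80^-0.5 + W/(10 Wi)
  = 5.3080/(10·12.1) + 1/√14171 = 0.043868 + 0.008400 = 0.052268
P80 = (1/0.052268)² = 19.1321² = 366.04 µm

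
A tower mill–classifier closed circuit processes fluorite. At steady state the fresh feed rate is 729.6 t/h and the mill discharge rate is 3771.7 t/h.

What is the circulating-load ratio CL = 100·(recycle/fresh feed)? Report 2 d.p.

M = F + R at steady state, so:
R = M − F = 3771.7 − 729.6 = 3042.1 t/h
CL = 100·R/F = 100·3042.1/729.6 = 416.95 %

CL = 416.95 %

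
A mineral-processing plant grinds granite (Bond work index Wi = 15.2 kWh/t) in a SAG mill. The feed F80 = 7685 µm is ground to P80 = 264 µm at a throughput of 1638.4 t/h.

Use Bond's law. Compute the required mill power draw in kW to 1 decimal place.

W = 10 Wi (P80^-0.5 − F80^-0.5)
W = 10·15.2·(1/√264 − 1/√7685) = 10·15.2·(0.050139) = 7.6211 kWh/t
P = W·T = 7.6211·1638.4 = 12486.3 kW

P = 12486.3 kW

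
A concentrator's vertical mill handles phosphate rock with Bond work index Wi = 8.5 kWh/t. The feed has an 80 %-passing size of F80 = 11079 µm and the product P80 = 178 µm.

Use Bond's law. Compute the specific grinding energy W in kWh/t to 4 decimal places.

W = 10·Wi·(P80^(-½) − F80^(-½))
1/√178 = 0.074953;  1/√11079 = 0.009501
W = 10·8.5·(0.074953 − 0.009501) = 5.5635 kWh/t

W = 5.5635 kWh/t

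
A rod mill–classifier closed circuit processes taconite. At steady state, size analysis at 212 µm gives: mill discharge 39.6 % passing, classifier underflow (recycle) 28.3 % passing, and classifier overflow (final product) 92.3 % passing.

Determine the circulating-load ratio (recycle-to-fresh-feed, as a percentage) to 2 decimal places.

CL = 466.37 %

Mass balance on the −212 µm fraction:
r = (o − d)/(d − u)
r = (92.3 − 39.6)/(39.6 − 28.3) = 52.7/11.3 = 4.6637
CL = 100·r = 466.37 %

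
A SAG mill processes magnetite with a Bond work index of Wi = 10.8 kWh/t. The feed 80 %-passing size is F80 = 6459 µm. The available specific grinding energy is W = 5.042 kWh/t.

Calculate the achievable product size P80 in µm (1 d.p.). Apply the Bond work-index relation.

P80 = 286.0 µm

Bond: W = 10·Wi·(1/√P80 − 1/√F80)
P80^-0.5 = F80^-0.5 + W/(10 Wi)
  = 5.0420/(10·10.8) + 1/√6459 = 0.046685 + 0.012443 = 0.059128
P80 = (1/0.059128)² = 16.9125² = 286.03 µm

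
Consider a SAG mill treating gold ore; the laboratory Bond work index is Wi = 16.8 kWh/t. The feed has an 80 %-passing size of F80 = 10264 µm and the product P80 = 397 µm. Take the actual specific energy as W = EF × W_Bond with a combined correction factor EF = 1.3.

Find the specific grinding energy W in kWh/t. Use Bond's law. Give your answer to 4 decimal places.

W = 8.8055 kWh/t

W_Bond = 10·Wi·(1/√P₈₀ − 1/√F₈₀)
1/√397 = 0.050189;  1/√10264 = 0.009871
W = 10·16.8·(0.050189 − 0.009871) = 6.7734 kWh/t
Corrected W = EF·W_Bond = 1.3·6.7734 = 8.8055 kWh/t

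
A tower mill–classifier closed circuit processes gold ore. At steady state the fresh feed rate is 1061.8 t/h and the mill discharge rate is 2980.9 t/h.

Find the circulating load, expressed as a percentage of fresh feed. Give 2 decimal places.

CL = 180.74 %

Discharge = new feed + return, hence
R = M − F = 2980.9 − 1061.8 = 1919.1 t/h
CL = 100·R/F = 100·1919.1/1061.8 = 180.74 %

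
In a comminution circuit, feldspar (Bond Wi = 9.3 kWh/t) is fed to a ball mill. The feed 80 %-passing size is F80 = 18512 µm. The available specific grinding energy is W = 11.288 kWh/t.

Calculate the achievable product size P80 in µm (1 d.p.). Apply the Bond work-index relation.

Bond: W = 10·Wi·(1/√P80 − 1/√F80)
P80^(−½) = W/(10 Wi) + F80^(−½)
  = 11.2880/(10·9.3) + 1/√18512 = 0.121376 + 0.007350 = 0.128726
P80 = (1/0.128726)² = 7.7684² = 60.35 µm

P80 = 60.3 µm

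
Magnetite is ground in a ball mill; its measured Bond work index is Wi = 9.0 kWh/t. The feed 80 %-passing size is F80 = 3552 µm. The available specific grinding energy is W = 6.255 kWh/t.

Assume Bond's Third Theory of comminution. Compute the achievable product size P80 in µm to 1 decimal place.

P80 = 134.3 µm

W_Bond = 10·Wi·(1/√P₈₀ − 1/√F₈₀)
⇒ 1/√P80 = W/(10 Wi) + 1/√F80
  = 6.2550/(10·9.0) + 1/√3552 = 0.069500 + 0.016779 = 0.086279
P80 = (1/0.086279)² = 11.5903² = 134.34 µm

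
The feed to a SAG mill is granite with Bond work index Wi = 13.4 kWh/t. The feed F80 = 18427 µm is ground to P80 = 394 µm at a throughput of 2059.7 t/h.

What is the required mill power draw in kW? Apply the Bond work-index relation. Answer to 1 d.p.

W = 10·Wi·[P80^(−½) − F80^(−½)]
W = 10·13.4·(1/√394 − 1/√18427) = 10·13.4·(0.043013) = 5.7637 kWh/t
Mill draw = 5.7637 × 2059.7 = 11871.5 kW

P = 11871.5 kW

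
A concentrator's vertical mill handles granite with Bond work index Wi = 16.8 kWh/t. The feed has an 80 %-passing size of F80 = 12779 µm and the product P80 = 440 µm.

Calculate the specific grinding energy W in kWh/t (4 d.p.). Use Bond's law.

W = 6.5229 kWh/t

W = 10·Wi·[P80^(−½) − F80^(−½)]
1/√440 = 0.047673;  1/√12779 = 0.008846
W = 10·16.8·(0.047673 − 0.008846) = 6.5229 kWh/t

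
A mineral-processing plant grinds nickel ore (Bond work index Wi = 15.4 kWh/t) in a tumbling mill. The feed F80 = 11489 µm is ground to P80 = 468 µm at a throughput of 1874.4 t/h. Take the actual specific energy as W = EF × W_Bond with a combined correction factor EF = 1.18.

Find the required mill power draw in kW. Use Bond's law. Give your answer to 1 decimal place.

Bond:  W = 10 Wi (1/√P − 1/√F)
W = 10·15.4·(1/√468 − 1/√11489) = 10·15.4·(0.036896) = 5.6819 kWh/t
Corrected W = EF·W_Bond = 1.18·5.6819 = 6.7047 kWh/t
P_mill = W·ṁ = 6.7047·1874.4 = 12567.2 kW

P = 12567.2 kW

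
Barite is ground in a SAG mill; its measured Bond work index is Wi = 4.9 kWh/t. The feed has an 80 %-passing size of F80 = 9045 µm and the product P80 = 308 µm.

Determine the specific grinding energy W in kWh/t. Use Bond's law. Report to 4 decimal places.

W = 2.2768 kWh/t

W = 10·Wi·(P80^(-½) − F80^(-½))
1/√308 = 0.056980;  1/√9045 = 0.010515
W = 10·4.9·(0.056980 − 0.010515) = 2.2768 kWh/t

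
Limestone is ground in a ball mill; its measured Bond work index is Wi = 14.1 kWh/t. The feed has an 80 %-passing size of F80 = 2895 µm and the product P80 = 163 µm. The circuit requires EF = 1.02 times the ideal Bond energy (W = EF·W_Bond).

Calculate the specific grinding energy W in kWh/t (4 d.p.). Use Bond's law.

W = 8.5919 kWh/t

Bond:  W = 10 Wi (1/√P − 1/√F)
1/√163 = 0.078326;  1/√2895 = 0.018586
W = 10·14.1·(0.078326 − 0.018586) = 8.4234 kWh/t
W_actual = 1.02 × 8.4234 = 8.5919 kWh/t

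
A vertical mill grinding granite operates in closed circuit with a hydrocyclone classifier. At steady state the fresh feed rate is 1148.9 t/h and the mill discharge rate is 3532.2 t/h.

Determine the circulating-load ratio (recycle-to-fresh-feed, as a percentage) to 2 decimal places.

Discharge = new feed + return, hence
R = M − F = 3532.2 − 1148.9 = 2383.3 t/h
CL = 100·R/F = 100·2383.3/1148.9 = 207.44 %

CL = 207.44 %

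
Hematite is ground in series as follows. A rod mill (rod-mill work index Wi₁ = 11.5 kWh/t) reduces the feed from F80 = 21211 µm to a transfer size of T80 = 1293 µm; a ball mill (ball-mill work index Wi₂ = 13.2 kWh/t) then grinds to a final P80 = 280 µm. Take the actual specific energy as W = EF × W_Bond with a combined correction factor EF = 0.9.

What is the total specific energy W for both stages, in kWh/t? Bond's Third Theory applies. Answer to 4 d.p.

Bond:  W = 10 Wi (1/√P − 1/√F)
Stage 1 (21211→1293 µm, Wi₁=11.5): W₁ = 10·11.5·(0.027810 − 0.006866) = 2.4085 kWh/t
Stage 2 (1293→280 µm, Wi₂=13.2): W₂ = 10·13.2·(0.059761 − 0.027810) = 4.2176 kWh/t
W = W₁ + W₂ = 2.4085 + 4.2176 = 6.6261 kWh/t
Corrected W = EF·W_Bond = 0.9·6.6261 = 5.9635 kWh/t

W = 5.9635 kWh/t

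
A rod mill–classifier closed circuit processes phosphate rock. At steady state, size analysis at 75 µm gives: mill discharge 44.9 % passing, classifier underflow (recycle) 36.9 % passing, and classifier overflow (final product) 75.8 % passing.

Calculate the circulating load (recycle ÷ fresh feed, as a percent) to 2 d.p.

CL = 386.25 %

Two-product formula at 75 µm:
Fd + Rd = Ru + Fo ⇒ R/F = (o−d)/(d−u)
r = (75.8 − 44.9)/(44.9 − 36.9) = 30.9/8.0 = 3.8625
CL = 100·r = 386.25 %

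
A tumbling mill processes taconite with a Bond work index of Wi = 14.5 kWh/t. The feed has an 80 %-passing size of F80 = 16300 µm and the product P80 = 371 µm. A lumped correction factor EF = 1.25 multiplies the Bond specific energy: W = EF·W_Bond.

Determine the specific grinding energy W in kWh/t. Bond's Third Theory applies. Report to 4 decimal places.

W = 7.9904 kWh/t

Bond: W = 10·Wi·(1/√P80 − 1/√F80)
1/√371 = 0.051917;  1/√16300 = 0.007833
W = 10·14.5·(0.051917 − 0.007833) = 6.3923 kWh/t
Apply correction: 6.3923 × 1.25 = 7.9904 kWh/t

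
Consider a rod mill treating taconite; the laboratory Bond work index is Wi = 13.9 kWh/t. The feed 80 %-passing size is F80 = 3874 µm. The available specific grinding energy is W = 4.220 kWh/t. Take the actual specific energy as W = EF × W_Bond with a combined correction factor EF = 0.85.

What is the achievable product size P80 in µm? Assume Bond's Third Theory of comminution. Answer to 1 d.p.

P80 = 372.9 µm

W = 10 Wi (1/√P80 − 1/√F80)  [Bond]
W_Bond = W / EF = 4.220 / 0.85 = 4.9647 kWh/t
⇒ 1/√P80 = W_Bond/(10 Wi) + 1/√F80
  = 4.9647/(10·13.9) + 1/√3874 = 0.035717 + 0.016066 = 0.051784
P80 = (1/0.051784)² = 19.3111² = 372.92 µm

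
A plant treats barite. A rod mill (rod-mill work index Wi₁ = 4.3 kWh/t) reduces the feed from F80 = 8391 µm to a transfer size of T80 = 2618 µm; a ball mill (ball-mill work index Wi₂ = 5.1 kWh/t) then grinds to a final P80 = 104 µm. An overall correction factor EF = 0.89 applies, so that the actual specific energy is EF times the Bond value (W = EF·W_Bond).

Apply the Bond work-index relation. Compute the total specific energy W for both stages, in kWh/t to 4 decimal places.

W_Bond = 10·Wi·(1/√P₈₀ − 1/√F₈₀)
Stage 1 (8391→2618 µm, Wi₁=4.3): W₁ = 10·4.3·(0.019544 − 0.010917) = 0.3710 kWh/t
Stage 2 (2618→104 µm, Wi₂=5.1): W₂ = 10·5.1·(0.098058 − 0.019544) = 4.0042 kWh/t
W = W₁ + W₂ = 0.3710 + 4.0042 = 4.3752 kWh/t
Apply correction: 4.3752 × 0.89 = 3.8939 kWh/t

W = 3.8939 kWh/t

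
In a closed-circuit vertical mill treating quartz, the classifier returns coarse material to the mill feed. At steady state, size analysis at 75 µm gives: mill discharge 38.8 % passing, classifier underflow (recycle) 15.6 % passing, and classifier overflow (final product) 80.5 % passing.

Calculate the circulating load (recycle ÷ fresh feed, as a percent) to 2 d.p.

Mass balance on the −75 µm fraction:
Fd + Rd = Ru + Fo ⇒ R/F = (o−d)/(d−u)
r = (80.5 − 38.8)/(38.8 − 15.6) = 41.7/23.2 = 1.7974
CL = 100·r = 179.74 %

CL = 179.74 %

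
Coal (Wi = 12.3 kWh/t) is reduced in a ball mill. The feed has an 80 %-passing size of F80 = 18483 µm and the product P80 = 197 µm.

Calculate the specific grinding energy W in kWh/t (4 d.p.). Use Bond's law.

W = 7.8587 kWh/t

Bond:  W = 10 Wi (1/√P − 1/√F)
1/√197 = 0.071247;  1/√18483 = 0.007356
W = 10·12.3·(0.071247 − 0.007356) = 7.8587 kWh/t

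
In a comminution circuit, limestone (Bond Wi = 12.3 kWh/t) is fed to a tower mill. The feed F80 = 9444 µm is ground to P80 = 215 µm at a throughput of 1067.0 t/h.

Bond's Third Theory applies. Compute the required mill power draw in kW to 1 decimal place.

P = 7600.1 kW

Bond: W = 10·Wi·(1/√P80 − 1/√F80)
W = 10·12.3·(1/√215 − 1/√9444) = 10·12.3·(0.057909) = 7.1228 kWh/t
Mill draw = 7.1228 × 1067.0 = 7600.1 kW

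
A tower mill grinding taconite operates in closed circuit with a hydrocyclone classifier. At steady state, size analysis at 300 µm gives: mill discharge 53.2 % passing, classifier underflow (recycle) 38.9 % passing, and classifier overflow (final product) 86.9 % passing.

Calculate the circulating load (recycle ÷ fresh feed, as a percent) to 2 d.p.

CL = 235.66 %

Classifier node, passing 300 µm:
(1+r)·d = r·u + o ⇒ r = (o−d)/(d−u)
r = (86.9 − 53.2)/(53.2 − 38.9) = 33.7/14.3 = 2.3566
CL = 100·r = 235.66 %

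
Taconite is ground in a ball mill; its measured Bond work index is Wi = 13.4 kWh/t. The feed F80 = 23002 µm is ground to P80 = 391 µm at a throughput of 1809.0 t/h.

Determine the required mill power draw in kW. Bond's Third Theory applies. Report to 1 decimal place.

W = 10·Wi·[P80^(−½) − F80^(−½)]
W = 10·13.4·(1/√391 − 1/√23002) = 10·13.4·(0.043979) = 5.8931 kWh/t
Power = W × throughput = 5.8931 kWh/t × 1809.0 t/h = 10660.7 kW

P = 10660.7 kW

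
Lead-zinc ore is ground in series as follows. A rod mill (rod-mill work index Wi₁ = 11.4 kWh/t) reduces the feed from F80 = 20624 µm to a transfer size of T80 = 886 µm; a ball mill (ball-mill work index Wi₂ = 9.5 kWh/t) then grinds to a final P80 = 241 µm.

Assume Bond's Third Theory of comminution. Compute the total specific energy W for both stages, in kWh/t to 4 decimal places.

W = 5.9640 kWh/t

Bond:  W = 10 Wi (1/√P − 1/√F)
Stage 1 (20624→886 µm, Wi₁=11.4): W₁ = 10·11.4·(0.033596 − 0.006963) = 3.0361 kWh/t
Stage 2 (886→241 µm, Wi₂=9.5): W₂ = 10·9.5·(0.064416 − 0.033596) = 2.9279 kWh/t
W = W₁ + W₂ = 3.0361 + 2.9279 = 5.9640 kWh/t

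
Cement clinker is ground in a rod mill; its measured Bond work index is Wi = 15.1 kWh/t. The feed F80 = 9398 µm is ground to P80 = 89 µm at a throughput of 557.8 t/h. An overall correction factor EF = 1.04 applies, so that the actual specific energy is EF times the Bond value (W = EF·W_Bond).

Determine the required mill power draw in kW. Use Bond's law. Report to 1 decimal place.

P = 8381.7 kW

W = 10·Wi·[P80^(−½) − F80^(−½)]
W = 10·15.1·(1/√89 − 1/√9398) = 10·15.1·(0.095684) = 14.4484 kWh/t
Apply correction: 14.4484 × 1.04 = 15.0263 kWh/t
Mill draw = 15.0263 × 557.8 = 8381.7 kW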